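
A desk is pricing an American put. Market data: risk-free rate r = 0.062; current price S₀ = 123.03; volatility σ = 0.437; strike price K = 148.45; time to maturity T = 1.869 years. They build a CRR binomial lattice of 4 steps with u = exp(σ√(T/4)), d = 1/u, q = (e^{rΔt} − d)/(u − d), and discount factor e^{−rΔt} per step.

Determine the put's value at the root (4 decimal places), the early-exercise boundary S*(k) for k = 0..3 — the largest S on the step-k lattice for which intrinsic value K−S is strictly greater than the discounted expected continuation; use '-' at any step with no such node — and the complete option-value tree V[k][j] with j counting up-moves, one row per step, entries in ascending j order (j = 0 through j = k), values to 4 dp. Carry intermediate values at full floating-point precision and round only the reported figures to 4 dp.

Δt=0.46725, u=1.34812, d=0.74177, q=0.47435, disc=e^(-rΔt)=0.97145
k=4 terminal: V=max(K-S,0) → 111.2030 80.7559 25.4200 0.0000 0.0000
k=3: j=0 S=50.2136 intr=98.2364 cont=93.9976 V=98.2364[EX]; j=1 S=91.2601 intr=57.1899 cont=52.9511 V=57.1899[EX]; j=2 S=165.8598 intr=0.0000 cont=12.9806 V=12.9806[hold]; j=3 S=301.4401 intr=0.0000 cont=0.0000 V=0.0000[hold]  S*(3)=91.2601
k=2: j=0 S=67.6941 intr=80.7559 cont=76.5170 V=80.7559[EX]; j=1 S=123.0300 intr=25.4200 cont=35.1851 V=35.1851[hold]; j=2 S=223.5996 intr=0.0000 cont=6.6284 V=6.6284[hold]  S*(2)=67.6941
k=1: j=0 S=91.2601 intr=57.1899 cont=57.4508 V=57.4508[hold]; j=1 S=165.8598 intr=0.0000 cont=21.0214 V=21.0214[hold]  S*(1)=-
k=0: j=0 S=123.0300 intr=25.4200 cont=39.0236 V=39.0236[hold]  S*(0)=-

price = 39.0236
boundary = - - 67.6941 91.2601
tree:
39.0236
57.4508 21.0214
80.7559 35.1851 6.6284
98.2364 57.1899 12.9806 0.0000
111.2030 80.7559 25.4200 0.0000 0.0000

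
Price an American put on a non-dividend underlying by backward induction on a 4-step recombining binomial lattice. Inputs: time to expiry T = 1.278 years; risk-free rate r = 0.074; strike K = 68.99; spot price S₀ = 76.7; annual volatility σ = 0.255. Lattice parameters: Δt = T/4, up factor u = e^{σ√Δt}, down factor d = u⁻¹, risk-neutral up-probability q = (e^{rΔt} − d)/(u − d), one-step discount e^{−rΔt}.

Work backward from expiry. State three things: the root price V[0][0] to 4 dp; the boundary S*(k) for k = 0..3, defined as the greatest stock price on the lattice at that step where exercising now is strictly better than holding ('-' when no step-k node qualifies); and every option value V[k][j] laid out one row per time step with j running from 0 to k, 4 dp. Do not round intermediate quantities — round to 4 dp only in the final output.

price = 3.3186
boundary = - - 57.4910 49.7739
tree:
3.3186
6.2935 0.9975
11.4990 2.2534 0.0000
19.2161 5.0903 0.0000 0.0000
25.8973 11.4990 0.0000 0.0000 0.0000

params: Δt=0.31950 u=1.15504 d=0.86577 q=0.54673 e^(-rΔt)=0.97663
t_4 payoffs: 25.8973 11.4990 0.0000 0.0000 0.0000
t_3: node(3,0) S=49.7739 payoff=19.2161 vs cont=17.6041 → 19.2161 [stop]  node(3,1) S=66.4045 payoff=2.5855 vs cont=5.0903 → 5.0903 [wait]  node(3,2) S=88.5918 payoff=0.0000 vs cont=0.0000 → 0.0000 [wait]  node(3,3) S=118.1923 payoff=0.0000 vs cont=0.0000 → 0.0000 [wait]  ⇒ S*(3)=49.7739
t_2: node(2,0) S=57.4910 payoff=11.4990 vs cont=11.2245 → 11.4990 [stop]  node(2,1) S=76.7000 payoff=0.0000 vs cont=2.2534 → 2.2534 [wait]  node(2,2) S=102.3272 payoff=0.0000 vs cont=0.0000 → 0.0000 [wait]  ⇒ S*(2)=57.4910
t_1: node(1,0) S=66.4045 payoff=2.5855 vs cont=6.2935 → 6.2935 [wait]  node(1,1) S=88.5918 payoff=0.0000 vs cont=0.9975 → 0.9975 [wait]  ⇒ S*(1)=-
t_0: node(0,0) S=76.7000 payoff=0.0000 vs cont=3.3186 → 3.3186 [wait]  ⇒ S*(0)=-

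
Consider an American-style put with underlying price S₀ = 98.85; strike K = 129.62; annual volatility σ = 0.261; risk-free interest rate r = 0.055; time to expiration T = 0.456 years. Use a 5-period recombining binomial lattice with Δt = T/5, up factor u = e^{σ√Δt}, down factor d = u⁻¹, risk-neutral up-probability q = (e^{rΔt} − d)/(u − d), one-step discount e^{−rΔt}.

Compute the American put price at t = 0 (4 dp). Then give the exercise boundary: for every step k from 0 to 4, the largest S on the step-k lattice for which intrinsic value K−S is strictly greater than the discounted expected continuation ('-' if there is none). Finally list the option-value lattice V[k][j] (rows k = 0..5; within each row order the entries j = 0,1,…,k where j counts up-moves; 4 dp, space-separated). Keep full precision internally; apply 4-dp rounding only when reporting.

price = 30.7700
boundary = 98.8500 106.9567 98.8500 106.9567 115.7282
tree:
30.7700
38.2622 22.6633
45.1866 30.7700 14.9915
51.5861 38.2622 22.6633 7.8315
57.5006 45.1866 30.7700 13.8918 2.1362
62.9669 51.5861 38.2622 22.6633 4.4010 0.0000

params: Δt=0.09120 u=1.08201 d=0.92421 q=0.51217 e^(-rΔt)=0.99500
t_5 payoffs: 62.9669 51.5861 38.2622 22.6633 4.4010 0.0000
t_4: node(4,0) S=72.1194 payoff=57.5006 vs cont=56.8521 → 57.5006 [stop]  node(4,1) S=84.4334 payoff=45.1866 vs cont=44.5381 → 45.1866 [stop]  node(4,2) S=98.8500 payoff=30.7700 vs cont=30.1215 → 30.7700 [stop]  node(4,3) S=115.7282 payoff=13.8918 vs cont=13.2433 → 13.8918 [stop]  node(4,4) S=135.4882 payoff=0.0000 vs cont=2.1362 → 2.1362 [wait]  ⇒ S*(4)=115.7282
t_3: node(3,0) S=78.0339 payoff=51.5861 vs cont=50.9376 → 51.5861 [stop]  node(3,1) S=91.3578 payoff=38.2622 vs cont=37.6137 → 38.2622 [stop]  node(3,2) S=106.9567 payoff=22.6633 vs cont=22.0148 → 22.6633 [stop]  node(3,3) S=125.2190 payoff=4.4010 vs cont=7.8315 → 7.8315 [wait]  ⇒ S*(3)=106.9567
t_2: node(2,0) S=84.4334 payoff=45.1866 vs cont=44.5381 → 45.1866 [stop]  node(2,1) S=98.8500 payoff=30.7700 vs cont=30.1215 → 30.7700 [stop]  node(2,2) S=115.7282 payoff=13.8918 vs cont=14.9915 → 14.9915 [wait]  ⇒ S*(2)=98.8500
t_1: node(1,0) S=91.3578 payoff=38.2622 vs cont=37.6137 → 38.2622 [stop]  node(1,1) S=106.9567 payoff=22.6633 vs cont=22.5752 → 22.6633 [stop]  ⇒ S*(1)=106.9567
t_0: node(0,0) S=98.8500 payoff=30.7700 vs cont=30.1215 → 30.7700 [stop]  ⇒ S*(0)=98.8500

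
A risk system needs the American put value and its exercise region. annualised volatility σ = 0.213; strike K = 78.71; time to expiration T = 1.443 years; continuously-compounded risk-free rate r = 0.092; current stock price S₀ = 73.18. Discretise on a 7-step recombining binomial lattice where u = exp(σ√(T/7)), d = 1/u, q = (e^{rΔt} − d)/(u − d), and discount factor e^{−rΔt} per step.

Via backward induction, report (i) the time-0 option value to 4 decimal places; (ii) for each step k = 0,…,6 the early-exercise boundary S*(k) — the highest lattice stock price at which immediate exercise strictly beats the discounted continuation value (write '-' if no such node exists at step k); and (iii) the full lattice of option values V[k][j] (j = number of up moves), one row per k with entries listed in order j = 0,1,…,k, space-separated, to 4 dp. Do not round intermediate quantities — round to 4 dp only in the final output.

price = 7.2564
boundary = - 66.4343 60.3105 66.4343 60.3105 66.4343 73.1800
tree:
7.2564
12.2757 3.7833
18.3995 6.9411 1.5722
23.9589 12.2757 3.2242 0.4020
29.0058 18.3995 6.4244 0.9631 0.0000
33.5875 23.9589 12.2757 2.3079 0.0000 0.0000
37.7469 29.0058 18.3995 5.5300 0.0000 0.0000 0.0000
41.5228 33.5875 23.9589 12.2757 0.0000 0.0000 0.0000 0.0000

params: Δt=0.20614 u=1.10154 d=0.90782 q=0.57468 e^(-rΔt)=0.98121
t_7 payoffs: 41.5228 33.5875 23.9589 12.2757 0.0000 0.0000 0.0000 0.0000
t_6: node(6,0) S=40.9631 payoff=37.7469 vs cont=36.2682 → 37.7469 [stop]  node(6,1) S=49.7042 payoff=29.0058 vs cont=27.5271 → 29.0058 [stop]  node(6,2) S=60.3105 payoff=18.3995 vs cont=16.9209 → 18.3995 [stop]  node(6,3) S=73.1800 payoff=5.5300 vs cont=5.1230 → 5.5300 [stop]  node(6,4) S=88.7957 payoff=0.0000 vs cont=0.0000 → 0.0000 [wait]  node(6,5) S=107.7437 payoff=0.0000 vs cont=0.0000 → 0.0000 [wait]  node(6,6) S=130.7349 payoff=0.0000 vs cont=0.0000 → 0.0000 [wait]  ⇒ S*(6)=73.1800
t_5: node(5,0) S=45.1225 payoff=33.5875 vs cont=32.1088 → 33.5875 [stop]  node(5,1) S=54.7511 payoff=23.9589 vs cont=22.4802 → 23.9589 [stop]  node(5,2) S=66.4343 payoff=12.2757 vs cont=10.7970 → 12.2757 [stop]  node(5,3) S=80.6106 payoff=0.0000 vs cont=2.3079 → 2.3079 [wait]  node(5,4) S=97.8120 payoff=0.0000 vs cont=0.0000 → 0.0000 [wait]  node(5,5) S=118.6839 payoff=0.0000 vs cont=0.0000 → 0.0000 [wait]  ⇒ S*(5)=66.4343
t_4: node(4,0) S=49.7042 payoff=29.0058 vs cont=27.5271 → 29.0058 [stop]  node(4,1) S=60.3105 payoff=18.3995 vs cont=16.9209 → 18.3995 [stop]  node(4,2) S=73.1800 payoff=5.5300 vs cont=6.4244 → 6.4244 [wait]  node(4,3) S=88.7957 payoff=0.0000 vs cont=0.9631 → 0.9631 [wait]  node(4,4) S=107.7437 payoff=0.0000 vs cont=0.0000 → 0.0000 [wait]  ⇒ S*(4)=60.3105
t_3: node(3,0) S=54.7511 payoff=23.9589 vs cont=22.4802 → 23.9589 [stop]  node(3,1) S=66.4343 payoff=12.2757 vs cont=11.3013 → 12.2757 [stop]  node(3,2) S=80.6106 payoff=0.0000 vs cont=3.2242 → 3.2242 [wait]  node(3,3) S=97.8120 payoff=0.0000 vs cont=0.4020 → 0.4020 [wait]  ⇒ S*(3)=66.4343
t_2: node(2,0) S=60.3105 payoff=18.3995 vs cont=16.9209 → 18.3995 [stop]  node(2,1) S=73.1800 payoff=5.5300 vs cont=6.9411 → 6.9411 [wait]  node(2,2) S=88.7957 payoff=0.0000 vs cont=1.5722 → 1.5722 [wait]  ⇒ S*(2)=60.3105
t_1: node(1,0) S=66.4343 payoff=12.2757 vs cont=11.5927 → 12.2757 [stop]  node(1,1) S=80.6106 payoff=0.0000 vs cont=3.7833 → 3.7833 [wait]  ⇒ S*(1)=66.4343
t_0: node(0,0) S=73.1800 payoff=5.5300 vs cont=7.2564 → 7.2564 [wait]  ⇒ S*(0)=-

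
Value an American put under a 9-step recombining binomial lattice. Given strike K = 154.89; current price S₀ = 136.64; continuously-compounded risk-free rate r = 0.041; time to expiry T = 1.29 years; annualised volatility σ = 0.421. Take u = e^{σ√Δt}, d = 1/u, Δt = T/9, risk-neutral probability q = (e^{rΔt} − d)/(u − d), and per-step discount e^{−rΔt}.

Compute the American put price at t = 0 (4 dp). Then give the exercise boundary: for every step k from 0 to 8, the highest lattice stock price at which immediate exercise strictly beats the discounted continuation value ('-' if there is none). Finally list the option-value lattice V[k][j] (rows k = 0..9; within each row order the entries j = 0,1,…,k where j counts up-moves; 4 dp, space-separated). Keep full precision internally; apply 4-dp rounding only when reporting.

params: Δt=0.14333 u=1.17279 d=0.85267 q=0.47865 e^(-rΔt)=0.99414
t_9 payoffs: 122.3374 110.1157 93.3055 70.1841 38.3818 0.0000 0.0000 0.0000 0.0000 0.0000
t_8: node(8,0) S=38.1775 payoff=116.7125 vs cont=115.8050 → 116.7125 [stop]  node(8,1) S=52.5109 payoff=102.3791 vs cont=101.4715 → 102.3791 [stop]  node(8,2) S=72.2258 payoff=82.6642 vs cont=81.7566 → 82.6642 [stop]  node(8,3) S=99.3425 payoff=55.5475 vs cont=54.6399 → 55.5475 [stop]  node(8,4) S=136.6400 payoff=18.2500 vs cont=19.8932 → 19.8932 [wait]  node(8,5) S=187.9406 payoff=0.0000 vs cont=0.0000 → 0.0000 [wait]  node(8,6) S=258.5016 payoff=0.0000 vs cont=0.0000 → 0.0000 [wait]  node(8,7) S=355.5543 payoff=0.0000 vs cont=0.0000 → 0.0000 [wait]  node(8,8) S=489.0447 payoff=0.0000 vs cont=0.0000 → 0.0000 [wait]  ⇒ S*(8)=99.3425
t_7: node(7,0) S=44.7743 payoff=110.1157 vs cont=109.2082 → 110.1157 [stop]  node(7,1) S=61.5845 payoff=93.3055 vs cont=92.3980 → 93.3055 [stop]  node(7,2) S=84.7059 payoff=70.1841 vs cont=69.2765 → 70.1841 [stop]  node(7,3) S=116.5082 payoff=38.3818 vs cont=38.2561 → 38.3818 [stop]  node(7,4) S=160.2504 payoff=0.0000 vs cont=10.3106 → 10.3106 [wait]  node(7,5) S=220.4154 payoff=0.0000 vs cont=0.0000 → 0.0000 [wait]  node(7,6) S=303.1688 payoff=0.0000 vs cont=0.0000 → 0.0000 [wait]  node(7,7) S=416.9915 payoff=0.0000 vs cont=0.0000 → 0.0000 [wait]  ⇒ S*(7)=116.5082
t_6: node(6,0) S=52.5109 payoff=102.3791 vs cont=101.4715 → 102.3791 [stop]  node(6,1) S=72.2258 payoff=82.6642 vs cont=81.7566 → 82.6642 [stop]  node(6,2) S=99.3425 payoff=55.5475 vs cont=54.6399 → 55.5475 [stop]  node(6,3) S=136.6400 payoff=18.2500 vs cont=24.7994 → 24.7994 [wait]  node(6,4) S=187.9406 payoff=0.0000 vs cont=5.3439 → 5.3439 [wait]  node(6,5) S=258.5016 payoff=0.0000 vs cont=0.0000 → 0.0000 [wait]  node(6,6) S=355.5543 payoff=0.0000 vs cont=0.0000 → 0.0000 [wait]  ⇒ S*(6)=99.3425
t_5: node(5,0) S=61.5845 payoff=93.3055 vs cont=92.3980 → 93.3055 [stop]  node(5,1) S=84.7059 payoff=70.1841 vs cont=69.2765 → 70.1841 [stop]  node(5,2) S=116.5082 payoff=38.3818 vs cont=40.5907 → 40.5907 [wait]  node(5,3) S=160.2504 payoff=0.0000 vs cont=15.3963 → 15.3963 [wait]  node(5,4) S=220.4154 payoff=0.0000 vs cont=2.7697 → 2.7697 [wait]  node(5,5) S=303.1688 payoff=0.0000 vs cont=0.0000 → 0.0000 [wait]  ⇒ S*(5)=84.7059
t_4: node(4,0) S=72.2258 payoff=82.6642 vs cont=81.7566 → 82.6642 [stop]  node(4,1) S=99.3425 payoff=55.5475 vs cont=55.6910 → 55.6910 [wait]  node(4,2) S=136.6400 payoff=18.2500 vs cont=28.3643 → 28.3643 [wait]  node(4,3) S=187.9406 payoff=0.0000 vs cont=9.2978 → 9.2978 [wait]  node(4,4) S=258.5016 payoff=0.0000 vs cont=1.4355 → 1.4355 [wait]  ⇒ S*(4)=72.2258
t_3: node(3,0) S=84.7059 payoff=70.1841 vs cont=69.3448 → 70.1841 [stop]  node(3,1) S=116.5082 payoff=38.3818 vs cont=42.3614 → 42.3614 [wait]  node(3,2) S=160.2504 payoff=0.0000 vs cont=19.1254 → 19.1254 [wait]  node(3,3) S=220.4154 payoff=0.0000 vs cont=5.5021 → 5.5021 [wait]  ⇒ S*(3)=84.7059
t_2: node(2,0) S=99.3425 payoff=55.5475 vs cont=56.5336 → 56.5336 [wait]  node(2,1) S=136.6400 payoff=18.2500 vs cont=31.0565 → 31.0565 [wait]  node(2,2) S=187.9406 payoff=0.0000 vs cont=12.5308 → 12.5308 [wait]  ⇒ S*(2)=-
t_1: node(1,0) S=116.5082 payoff=38.3818 vs cont=44.0792 → 44.0792 [wait]  node(1,1) S=160.2504 payoff=0.0000 vs cont=22.0592 → 22.0592 [wait]  ⇒ S*(1)=-
t_0: node(0,0) S=136.6400 payoff=18.2500 vs cont=33.3428 → 33.3428 [wait]  ⇒ S*(0)=-

price = 33.3428
boundary = - - - 84.7059 72.2258 84.7059 99.3425 116.5082 99.3425
tree:
33.3428
44.0792 22.0592
56.5336 31.0565 12.5308
70.1841 42.3614 19.1254 5.5021
82.6642 55.6910 28.3643 9.2978 1.4355
93.3055 70.1841 40.5907 15.3963 2.7697 0.0000
102.3791 82.6642 55.5475 24.7994 5.3439 0.0000 0.0000
110.1157 93.3055 70.1841 38.3818 10.3106 0.0000 0.0000 0.0000
116.7125 102.3791 82.6642 55.5475 19.8932 0.0000 0.0000 0.0000 0.0000
122.3374 110.1157 93.3055 70.1841 38.3818 0.0000 0.0000 0.0000 0.0000 0.0000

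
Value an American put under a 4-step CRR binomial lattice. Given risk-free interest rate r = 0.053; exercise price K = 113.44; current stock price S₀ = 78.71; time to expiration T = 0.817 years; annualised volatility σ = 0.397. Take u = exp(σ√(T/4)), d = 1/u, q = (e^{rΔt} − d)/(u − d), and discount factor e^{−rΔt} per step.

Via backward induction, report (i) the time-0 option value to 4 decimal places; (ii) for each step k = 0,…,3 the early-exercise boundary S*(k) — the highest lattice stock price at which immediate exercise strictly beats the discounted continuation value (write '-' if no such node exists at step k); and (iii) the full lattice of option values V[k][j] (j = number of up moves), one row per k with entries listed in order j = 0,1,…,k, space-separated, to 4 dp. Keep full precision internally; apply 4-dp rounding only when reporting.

price = 35.0518
boundary = - 65.7822 78.7100 94.1784
tree:
35.0518
47.6578 22.4752
58.4622 34.7300 9.9888
67.4920 47.6578 19.2616 0.3835
75.0388 58.4622 34.7300 0.7534 0.0000

Δt=0.20425, u=1.19652, d=0.83575, q=0.48543, disc=e^(-rΔt)=0.98923
k=4 terminal: V=max(K-S,0) → 75.0388 58.4622 34.7300 0.7534 0.0000
k=3: j=0 S=45.9480 intr=67.4920 cont=66.2707 V=67.4920[EX]; j=1 S=65.7822 intr=47.6578 cont=46.4364 V=47.6578[EX]; j=2 S=94.1784 intr=19.2616 cont=18.0402 V=19.2616[EX]; j=3 S=134.8322 intr=0.0000 cont=0.3835 V=0.3835[hold]  S*(3)=94.1784
k=2: j=0 S=54.9778 intr=58.4622 cont=57.2408 V=58.4622[EX]; j=1 S=78.7100 intr=34.7300 cont=33.5086 V=34.7300[EX]; j=2 S=112.6866 intr=0.7534 cont=9.9888 V=9.9888[hold]  S*(2)=78.7100
k=1: j=0 S=65.7822 intr=47.6578 cont=46.4364 V=47.6578[EX]; j=1 S=94.1784 intr=19.2616 cont=22.4752 V=22.4752[hold]  S*(1)=65.7822
k=0: j=0 S=78.7100 intr=34.7300 cont=35.0518 V=35.0518[hold]  S*(0)=-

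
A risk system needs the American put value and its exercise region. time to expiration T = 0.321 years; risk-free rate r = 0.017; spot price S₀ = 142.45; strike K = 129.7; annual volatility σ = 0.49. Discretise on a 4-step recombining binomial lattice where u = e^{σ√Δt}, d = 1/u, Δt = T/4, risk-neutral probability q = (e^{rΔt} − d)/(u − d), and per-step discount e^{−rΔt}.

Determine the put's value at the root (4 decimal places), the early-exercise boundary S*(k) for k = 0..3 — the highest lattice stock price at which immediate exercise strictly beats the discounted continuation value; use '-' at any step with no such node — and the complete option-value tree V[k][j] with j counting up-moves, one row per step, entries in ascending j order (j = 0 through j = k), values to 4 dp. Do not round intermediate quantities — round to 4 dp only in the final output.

price = 9.8391
boundary = - - - 93.9312
tree:
9.8391
15.7360 3.2249
24.3339 6.0960 0.0000
35.7688 11.5231 0.0000 0.0000
47.9428 21.7819 0.0000 0.0000 0.0000

params: Δt=0.08025 u=1.14890 d=0.87039 q=0.47025 e^(-rΔt)=0.99864
t_4 payoffs: 47.9428 21.7819 0.0000 0.0000 0.0000
t_3: node(3,0) S=93.9312 payoff=35.7688 vs cont=35.5919 → 35.7688 [stop]  node(3,1) S=123.9876 payoff=5.7124 vs cont=11.5231 → 11.5231 [wait]  node(3,2) S=163.6615 payoff=0.0000 vs cont=0.0000 → 0.0000 [wait]  node(3,3) S=216.0304 payoff=0.0000 vs cont=0.0000 → 0.0000 [wait]  ⇒ S*(3)=93.9312
t_2: node(2,0) S=107.9181 payoff=21.7819 vs cont=24.3339 → 24.3339 [wait]  node(2,1) S=142.4500 payoff=0.0000 vs cont=6.0960 → 6.0960 [wait]  node(2,2) S=188.0315 payoff=0.0000 vs cont=0.0000 → 0.0000 [wait]  ⇒ S*(2)=-
t_1: node(1,0) S=123.9876 payoff=5.7124 vs cont=15.7360 → 15.7360 [wait]  node(1,1) S=163.6615 payoff=0.0000 vs cont=3.2249 → 3.2249 [wait]  ⇒ S*(1)=-
t_0: node(0,0) S=142.4500 payoff=0.0000 vs cont=9.8391 → 9.8391 [wait]  ⇒ S*(0)=-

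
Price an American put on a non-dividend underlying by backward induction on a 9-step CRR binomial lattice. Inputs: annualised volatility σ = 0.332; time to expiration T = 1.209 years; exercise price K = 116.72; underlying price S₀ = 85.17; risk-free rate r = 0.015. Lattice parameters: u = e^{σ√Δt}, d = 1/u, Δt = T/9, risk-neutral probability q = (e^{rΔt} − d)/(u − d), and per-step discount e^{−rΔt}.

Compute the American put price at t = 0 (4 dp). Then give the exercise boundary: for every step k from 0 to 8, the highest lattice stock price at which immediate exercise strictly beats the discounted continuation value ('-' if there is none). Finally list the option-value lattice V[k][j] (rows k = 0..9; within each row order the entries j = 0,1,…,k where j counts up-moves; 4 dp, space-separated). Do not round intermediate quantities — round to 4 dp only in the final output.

Δt=0.13433  u=1.12940  d=0.88543  q=0.47788  discount=0.99799
step 9 (expiry): payoffs max(K−S,0) = 88.2315 80.3819 70.3694 57.5982 41.3080 20.5293 0.0000 0.0000 0.0000 0.0000
step 8: (k=8,j=0): S=32.1749, (K−S)⁺=84.5451, hold=84.3102 ⇒ V=84.5451 exercise | (k=8,j=1): S=41.0402, (K−S)⁺=75.6798, hold=75.4449 ⇒ V=75.6798 exercise | (k=8,j=2): S=52.3482, (K−S)⁺=64.3718, hold=64.1369 ⇒ V=64.3718 exercise | (k=8,j=3): S=66.7720, (K−S)⁺=49.9480, hold=49.7131 ⇒ V=49.9480 exercise | (k=8,j=4): S=85.1700, (K−S)⁺=31.5500, hold=31.3150 ⇒ V=31.5500 exercise | (k=8,j=5): S=108.6374, (K−S)⁺=8.0826, hold=10.6971 ⇒ V=10.6971 continue | (k=8,j=6): S=138.5708, (K−S)⁺=0.0000, hold=0.0000 ⇒ V=0.0000 continue | (k=8,j=7): S=176.7520, (K−S)⁺=0.0000, hold=0.0000 ⇒ V=0.0000 continue | (k=8,j=8): S=225.4534, (K−S)⁺=0.0000, hold=0.0000 ⇒ V=0.0000 continue  boundary S*=85.1700
step 7: (k=7,j=0): S=36.3381, (K−S)⁺=80.3819, hold=80.1469 ⇒ V=80.3819 exercise | (k=7,j=1): S=46.3506, (K−S)⁺=70.3694, hold=70.1344 ⇒ V=70.3694 exercise | (k=7,j=2): S=59.1218, (K−S)⁺=57.5982, hold=57.3632 ⇒ V=57.5982 exercise | (k=7,j=3): S=75.4120, (K−S)⁺=41.3080, hold=41.0731 ⇒ V=41.3080 exercise | (k=7,j=4): S=96.1907, (K−S)⁺=20.5293, hold=21.5413 ⇒ V=21.5413 continue | (k=7,j=5): S=122.6946, (K−S)⁺=0.0000, hold=5.5739 ⇒ V=5.5739 continue | (k=7,j=6): S=156.5013, (K−S)⁺=0.0000, hold=0.0000 ⇒ V=0.0000 continue | (k=7,j=7): S=199.6230, (K−S)⁺=0.0000, hold=0.0000 ⇒ V=0.0000 continue  boundary S*=75.4120
step 6: (k=6,j=0): S=41.0402, (K−S)⁺=75.6798, hold=75.4449 ⇒ V=75.6798 exercise | (k=6,j=1): S=52.3482, (K−S)⁺=64.3718, hold=64.1369 ⇒ V=64.3718 exercise | (k=6,j=2): S=66.7720, (K−S)⁺=49.9480, hold=49.7131 ⇒ V=49.9480 exercise | (k=6,j=3): S=85.1700, (K−S)⁺=31.5500, hold=31.7977 ⇒ V=31.7977 continue | (k=6,j=4): S=108.6374, (K−S)⁺=8.0826, hold=13.8827 ⇒ V=13.8827 continue | (k=6,j=5): S=138.5708, (K−S)⁺=0.0000, hold=2.9044 ⇒ V=2.9044 continue | (k=6,j=6): S=176.7520, (K−S)⁺=0.0000, hold=0.0000 ⇒ V=0.0000 continue  boundary S*=66.7720
step 5: (k=5,j=0): S=46.3506, (K−S)⁺=70.3694, hold=70.1344 ⇒ V=70.3694 exercise | (k=5,j=1): S=59.1218, (K−S)⁺=57.5982, hold=57.3632 ⇒ V=57.5982 exercise | (k=5,j=2): S=75.4120, (K−S)⁺=41.3080, hold=41.1912 ⇒ V=41.3080 exercise | (k=5,j=3): S=96.1907, (K−S)⁺=20.5293, hold=23.1896 ⇒ V=23.1896 continue | (k=5,j=4): S=122.6946, (K−S)⁺=0.0000, hold=8.6189 ⇒ V=8.6189 continue | (k=5,j=5): S=156.5013, (K−S)⁺=0.0000, hold=1.5134 ⇒ V=1.5134 continue  boundary S*=75.4120
step 4: (k=4,j=0): S=52.3482, (K−S)⁺=64.3718, hold=64.1369 ⇒ V=64.3718 exercise | (k=4,j=1): S=66.7720, (K−S)⁺=49.9480, hold=49.7131 ⇒ V=49.9480 exercise | (k=4,j=2): S=85.1700, (K−S)⁺=31.5500, hold=32.5838 ⇒ V=32.5838 continue | (k=4,j=3): S=108.6374, (K−S)⁺=8.0826, hold=16.1939 ⇒ V=16.1939 continue | (k=4,j=4): S=138.5708, (K−S)⁺=0.0000, hold=5.2128 ⇒ V=5.2128 continue  boundary S*=66.7720
step 3: (k=3,j=0): S=59.1218, (K−S)⁺=57.5982, hold=57.3632 ⇒ V=57.5982 exercise | (k=3,j=1): S=75.4120, (K−S)⁺=41.3080, hold=41.5661 ⇒ V=41.5661 continue | (k=3,j=2): S=96.1907, (K−S)⁺=20.5293, hold=24.7015 ⇒ V=24.7015 continue | (k=3,j=3): S=122.6946, (K−S)⁺=0.0000, hold=10.9241 ⇒ V=10.9241 continue  boundary S*=59.1218
step 2: (k=2,j=0): S=66.7720, (K−S)⁺=49.9480, hold=49.8362 ⇒ V=49.9480 exercise | (k=2,j=1): S=85.1700, (K−S)⁺=31.5500, hold=33.4393 ⇒ V=33.4393 continue | (k=2,j=2): S=108.6374, (K−S)⁺=8.0826, hold=18.0810 ⇒ V=18.0810 continue  boundary S*=66.7720
step 1: (k=1,j=0): S=75.4120, (K−S)⁺=41.3080, hold=41.9741 ⇒ V=41.9741 continue | (k=1,j=1): S=96.1907, (K−S)⁺=20.5293, hold=26.0473 ⇒ V=26.0473 continue  boundary S*=-
step 0: (k=0,j=0): S=85.1700, (K−S)⁺=31.5500, hold=34.2938 ⇒ V=34.2938 continue  boundary S*=-

price = 34.2938
boundary = - - 66.7720 59.1218 66.7720 75.4120 66.7720 75.4120 85.1700
tree:
34.2938
41.9741 26.0473
49.9480 33.4393 18.0810
57.5982 41.5661 24.7015 10.9241
64.3718 49.9480 32.5838 16.1939 5.2128
70.3694 57.5982 41.3080 23.1896 8.6189 1.5134
75.6798 64.3718 49.9480 31.7977 13.8827 2.9044 0.0000
80.3819 70.3694 57.5982 41.3080 21.5413 5.5739 0.0000 0.0000
84.5451 75.6798 64.3718 49.9480 31.5500 10.6971 0.0000 0.0000 0.0000
88.2315 80.3819 70.3694 57.5982 41.3080 20.5293 0.0000 0.0000 0.0000 0.0000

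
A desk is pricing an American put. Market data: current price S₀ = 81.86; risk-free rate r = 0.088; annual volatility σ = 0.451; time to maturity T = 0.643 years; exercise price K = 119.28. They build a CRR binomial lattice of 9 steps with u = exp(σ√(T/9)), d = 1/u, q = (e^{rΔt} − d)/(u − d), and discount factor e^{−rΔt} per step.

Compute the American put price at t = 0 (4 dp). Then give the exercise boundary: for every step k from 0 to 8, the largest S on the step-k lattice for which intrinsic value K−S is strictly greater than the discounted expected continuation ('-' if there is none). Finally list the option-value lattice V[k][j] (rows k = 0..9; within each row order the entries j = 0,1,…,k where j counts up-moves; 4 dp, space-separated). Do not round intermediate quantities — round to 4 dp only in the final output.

params: Δt=0.07144 u=1.12812 d=0.88643 q=0.49600 e^(-rΔt)=0.99373
t_9 payoffs: 91.6175 84.0755 74.4773 62.2621 46.7165 26.9325 1.7545 0.0000 0.0000 0.0000
t_8: node(8,0) S=31.2064 payoff=88.0736 vs cont=87.3260 → 88.0736 [stop]  node(8,1) S=39.7147 payoff=79.5653 vs cont=78.8177 → 79.5653 [stop]  node(8,2) S=50.5427 payoff=68.7373 vs cont=67.9898 → 68.7373 [stop]  node(8,3) S=64.3228 payoff=54.9572 vs cont=54.2096 → 54.9572 [stop]  node(8,4) S=81.8600 payoff=37.4200 vs cont=36.6724 → 37.4200 [stop]  node(8,5) S=104.1786 payoff=15.1014 vs cont=14.3538 → 15.1014 [stop]  node(8,6) S=132.5823 payoff=0.0000 vs cont=0.8787 → 0.8787 [wait]  node(8,7) S=168.7300 payoff=0.0000 vs cont=0.0000 → 0.0000 [wait]  node(8,8) S=214.7332 payoff=0.0000 vs cont=0.0000 → 0.0000 [wait]  ⇒ S*(8)=104.1786
t_7: node(7,0) S=35.2045 payoff=84.0755 vs cont=83.3280 → 84.0755 [stop]  node(7,1) S=44.8027 payoff=74.4773 vs cont=73.7297 → 74.4773 [stop]  node(7,2) S=57.0179 payoff=62.2621 vs cont=61.5145 → 62.2621 [stop]  node(7,3) S=72.5635 payoff=46.7165 vs cont=45.9689 → 46.7165 [stop]  node(7,4) S=92.3475 payoff=26.9325 vs cont=26.1849 → 26.9325 [stop]  node(7,5) S=117.5255 payoff=1.7545 vs cont=7.9966 → 7.9966 [wait]  node(7,6) S=149.5681 payoff=0.0000 vs cont=0.4401 → 0.4401 [wait]  node(7,7) S=190.3469 payoff=0.0000 vs cont=0.0000 → 0.0000 [wait]  ⇒ S*(7)=92.3475
t_6: node(6,0) S=39.7147 payoff=79.5653 vs cont=78.8177 → 79.5653 [stop]  node(6,1) S=50.5427 payoff=68.7373 vs cont=67.9898 → 68.7373 [stop]  node(6,2) S=64.3228 payoff=54.9572 vs cont=54.2096 → 54.9572 [stop]  node(6,3) S=81.8600 payoff=37.4200 vs cont=36.6724 → 37.4200 [stop]  node(6,4) S=104.1786 payoff=15.1014 vs cont=17.4304 → 17.4304 [wait]  node(6,5) S=132.5823 payoff=0.0000 vs cont=4.2220 → 4.2220 [wait]  node(6,6) S=168.7300 payoff=0.0000 vs cont=0.2204 → 0.2204 [wait]  ⇒ S*(6)=81.8600
t_5: node(5,0) S=44.8027 payoff=74.4773 vs cont=73.7297 → 74.4773 [stop]  node(5,1) S=57.0179 payoff=62.2621 vs cont=61.5145 → 62.2621 [stop]  node(5,2) S=72.5635 payoff=46.7165 vs cont=45.9689 → 46.7165 [stop]  node(5,3) S=92.3475 payoff=26.9325 vs cont=27.3329 → 27.3329 [wait]  node(5,4) S=117.5255 payoff=1.7545 vs cont=10.8109 → 10.8109 [wait]  node(5,5) S=149.5681 payoff=0.0000 vs cont=2.2232 → 2.2232 [wait]  ⇒ S*(5)=72.5635
t_4: node(4,0) S=50.5427 payoff=68.7373 vs cont=67.9898 → 68.7373 [stop]  node(4,1) S=64.3228 payoff=54.9572 vs cont=54.2096 → 54.9572 [stop]  node(4,2) S=81.8600 payoff=37.4200 vs cont=36.8698 → 37.4200 [stop]  node(4,3) S=104.1786 payoff=15.1014 vs cont=19.0181 → 19.0181 [wait]  node(4,4) S=132.5823 payoff=0.0000 vs cont=6.5104 → 6.5104 [wait]  ⇒ S*(4)=81.8600
t_3: node(3,0) S=57.0179 payoff=62.2621 vs cont=61.5145 → 62.2621 [stop]  node(3,1) S=72.5635 payoff=46.7165 vs cont=45.9689 → 46.7165 [stop]  node(3,2) S=92.3475 payoff=26.9325 vs cont=28.1154 → 28.1154 [wait]  node(3,3) S=117.5255 payoff=1.7545 vs cont=12.7340 → 12.7340 [wait]  ⇒ S*(3)=72.5635
t_2: node(2,0) S=64.3228 payoff=54.9572 vs cont=54.2096 → 54.9572 [stop]  node(2,1) S=81.8600 payoff=37.4200 vs cont=37.2555 → 37.4200 [stop]  node(2,2) S=104.1786 payoff=15.1014 vs cont=20.3579 → 20.3579 [wait]  ⇒ S*(2)=81.8600
t_1: node(1,0) S=72.5635 payoff=46.7165 vs cont=45.9689 → 46.7165 [stop]  node(1,1) S=92.3475 payoff=26.9325 vs cont=28.7758 → 28.7758 [wait]  ⇒ S*(1)=72.5635
t_0: node(0,0) S=81.8600 payoff=37.4200 vs cont=37.5810 → 37.5810 [wait]  ⇒ S*(0)=-

price = 37.5810
boundary = - 72.5635 81.8600 72.5635 81.8600 72.5635 81.8600 92.3475 104.1786
tree:
37.5810
46.7165 28.7758
54.9572 37.4200 20.3579
62.2621 46.7165 28.1154 12.7340
68.7373 54.9572 37.4200 19.0181 6.5104
74.4773 62.2621 46.7165 27.3329 10.8109 2.2232
79.5653 68.7373 54.9572 37.4200 17.4304 4.2220 0.2204
84.0755 74.4773 62.2621 46.7165 26.9325 7.9966 0.4401 0.0000
88.0736 79.5653 68.7373 54.9572 37.4200 15.1014 0.8787 0.0000 0.0000
91.6175 84.0755 74.4773 62.2621 46.7165 26.9325 1.7545 0.0000 0.0000 0.0000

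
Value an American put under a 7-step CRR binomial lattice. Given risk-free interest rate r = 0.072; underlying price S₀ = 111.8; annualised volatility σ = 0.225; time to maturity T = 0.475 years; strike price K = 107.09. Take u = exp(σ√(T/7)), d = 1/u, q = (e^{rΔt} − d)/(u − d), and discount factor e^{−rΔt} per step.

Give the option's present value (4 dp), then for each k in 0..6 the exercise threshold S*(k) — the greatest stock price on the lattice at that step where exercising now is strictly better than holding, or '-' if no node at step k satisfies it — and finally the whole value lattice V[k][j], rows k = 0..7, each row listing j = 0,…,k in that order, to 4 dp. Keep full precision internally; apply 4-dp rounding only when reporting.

params: Δt=0.06786 u=1.06036 d=0.94307 q=0.52711 e^(-rΔt)=0.99513
t_7 payoffs: 32.9145 23.6894 13.3169 1.6544 0.0000 0.0000 0.0000 0.0000
t_6: node(6,0) S=78.6529 payoff=28.4371 vs cont=27.9152 → 28.4371 [stop]  node(6,1) S=88.4349 payoff=18.6551 vs cont=18.1331 → 18.6551 [stop]  node(6,2) S=99.4335 payoff=7.6565 vs cont=7.1345 → 7.6565 [stop]  node(6,3) S=111.8000 payoff=0.0000 vs cont=0.7785 → 0.7785 [wait]  node(6,4) S=125.7045 payoff=0.0000 vs cont=0.0000 → 0.0000 [wait]  node(6,5) S=141.3383 payoff=0.0000 vs cont=0.0000 → 0.0000 [wait]  node(6,6) S=158.9164 payoff=0.0000 vs cont=0.0000 → 0.0000 [wait]  ⇒ S*(6)=99.4335
t_5: node(5,0) S=83.4006 payoff=23.6894 vs cont=23.1674 → 23.6894 [stop]  node(5,1) S=93.7731 payoff=13.3169 vs cont=12.7950 → 13.3169 [stop]  node(5,2) S=105.4356 payoff=1.6544 vs cont=4.0114 → 4.0114 [wait]  node(5,3) S=118.5486 payoff=0.0000 vs cont=0.3664 → 0.3664 [wait]  node(5,4) S=133.2924 payoff=0.0000 vs cont=0.0000 → 0.0000 [wait]  node(5,5) S=149.8699 payoff=0.0000 vs cont=0.0000 → 0.0000 [wait]  ⇒ S*(5)=93.7731
t_4: node(4,0) S=88.4349 payoff=18.6551 vs cont=18.1331 → 18.6551 [stop]  node(4,1) S=99.4335 payoff=7.6565 vs cont=8.3709 → 8.3709 [wait]  node(4,2) S=111.8000 payoff=0.0000 vs cont=2.0799 → 2.0799 [wait]  node(4,3) S=125.7045 payoff=0.0000 vs cont=0.1724 → 0.1724 [wait]  node(4,4) S=141.3383 payoff=0.0000 vs cont=0.0000 → 0.0000 [wait]  ⇒ S*(4)=88.4349
t_3: node(3,0) S=93.7731 payoff=13.3169 vs cont=13.1697 → 13.3169 [stop]  node(3,1) S=105.4356 payoff=1.6544 vs cont=5.0302 → 5.0302 [wait]  node(3,2) S=118.5486 payoff=0.0000 vs cont=1.0692 → 1.0692 [wait]  node(3,3) S=133.2924 payoff=0.0000 vs cont=0.0811 → 0.0811 [wait]  ⇒ S*(3)=93.7731
t_2: node(2,0) S=99.4335 payoff=7.6565 vs cont=8.9053 → 8.9053 [wait]  node(2,1) S=111.8000 payoff=0.0000 vs cont=2.9280 → 2.9280 [wait]  node(2,2) S=125.7045 payoff=0.0000 vs cont=0.5457 → 0.5457 [wait]  ⇒ S*(2)=-
t_1: node(1,0) S=105.4356 payoff=1.6544 vs cont=5.7266 → 5.7266 [wait]  node(1,1) S=118.5486 payoff=0.0000 vs cont=1.6641 → 1.6641 [wait]  ⇒ S*(1)=-
t_0: node(0,0) S=111.8000 payoff=0.0000 vs cont=3.5677 → 3.5677 [wait]  ⇒ S*(0)=-

price = 3.5677
boundary = - - - 93.7731 88.4349 93.7731 99.4335
tree:
3.5677
5.7266 1.6641
8.9053 2.9280 0.5457
13.3169 5.0302 1.0692 0.0811
18.6551 8.3709 2.0799 0.1724 0.0000
23.6894 13.3169 4.0114 0.3664 0.0000 0.0000
28.4371 18.6551 7.6565 0.7785 0.0000 0.0000 0.0000
32.9145 23.6894 13.3169 1.6544 0.0000 0.0000 0.0000 0.0000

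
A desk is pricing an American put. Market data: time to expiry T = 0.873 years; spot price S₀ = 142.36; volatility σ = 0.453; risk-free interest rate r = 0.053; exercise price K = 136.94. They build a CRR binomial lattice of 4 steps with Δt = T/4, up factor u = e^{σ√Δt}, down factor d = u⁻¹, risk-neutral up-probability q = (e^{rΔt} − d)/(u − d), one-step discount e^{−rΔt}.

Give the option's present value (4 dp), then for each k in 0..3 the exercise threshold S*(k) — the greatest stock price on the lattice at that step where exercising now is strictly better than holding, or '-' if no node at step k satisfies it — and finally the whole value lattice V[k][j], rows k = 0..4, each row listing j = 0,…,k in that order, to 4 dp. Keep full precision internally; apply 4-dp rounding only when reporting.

price = 17.5359
boundary = - - 93.2329 75.4501
tree:
17.5359
28.2318 6.1238
43.7071 11.7904 0.0000
61.4899 22.7008 0.0000 0.0000
75.8809 43.7071 0.0000 0.0000 0.0000

params: Δt=0.21825 u=1.23569 d=0.80926 q=0.47457 e^(-rΔt)=0.98850
t_4 payoffs: 75.8809 43.7071 0.0000 0.0000 0.0000
t_3: node(3,0) S=75.4501 payoff=61.4899 vs cont=59.9150 → 61.4899 [stop]  node(3,1) S=115.2069 payoff=21.7331 vs cont=22.7008 → 22.7008 [wait]  node(3,2) S=175.9127 payoff=0.0000 vs cont=0.0000 → 0.0000 [wait]  node(3,3) S=268.6062 payoff=0.0000 vs cont=0.0000 → 0.0000 [wait]  ⇒ S*(3)=75.4501
t_2: node(2,0) S=93.2329 payoff=43.7071 vs cont=42.5862 → 43.7071 [stop]  node(2,1) S=142.3600 payoff=0.0000 vs cont=11.7904 → 11.7904 [wait]  node(2,2) S=217.3735 payoff=0.0000 vs cont=0.0000 → 0.0000 [wait]  ⇒ S*(2)=93.2329
t_1: node(1,0) S=115.2069 payoff=21.7331 vs cont=28.2318 → 28.2318 [wait]  node(1,1) S=175.9127 payoff=0.0000 vs cont=6.1238 → 6.1238 [wait]  ⇒ S*(1)=-
t_0: node(0,0) S=142.3600 payoff=0.0000 vs cont=17.5359 → 17.5359 [wait]  ⇒ S*(0)=-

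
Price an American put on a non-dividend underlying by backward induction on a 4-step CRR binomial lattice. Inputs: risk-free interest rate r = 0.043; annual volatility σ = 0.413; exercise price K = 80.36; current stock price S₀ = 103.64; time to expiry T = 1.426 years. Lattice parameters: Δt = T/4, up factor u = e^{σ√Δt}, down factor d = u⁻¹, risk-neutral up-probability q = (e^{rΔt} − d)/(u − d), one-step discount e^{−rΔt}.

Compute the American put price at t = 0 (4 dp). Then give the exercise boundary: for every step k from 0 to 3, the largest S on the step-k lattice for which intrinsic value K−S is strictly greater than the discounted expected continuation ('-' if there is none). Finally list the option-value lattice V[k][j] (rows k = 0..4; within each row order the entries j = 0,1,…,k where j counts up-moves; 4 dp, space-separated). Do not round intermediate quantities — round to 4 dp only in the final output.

params: Δt=0.35650 u=1.27966 d=0.78146 q=0.46967 e^(-rΔt)=0.98479
t_4 payoffs: 41.7097 17.0693 0.0000 0.0000 0.0000
t_3: node(3,0) S=49.4591 payoff=30.9009 vs cont=29.6784 → 30.9009 [stop]  node(3,1) S=80.9904 payoff=0.0000 vs cont=8.9147 → 8.9147 [wait]  node(3,2) S=132.6237 payoff=0.0000 vs cont=0.0000 → 0.0000 [wait]  node(3,3) S=217.1744 payoff=0.0000 vs cont=0.0000 → 0.0000 [wait]  ⇒ S*(3)=49.4591
t_2: node(2,0) S=63.2907 payoff=17.0693 vs cont=20.2616 → 20.2616 [wait]  node(2,1) S=103.6400 payoff=0.0000 vs cont=4.6558 → 4.6558 [wait]  node(2,2) S=169.7129 payoff=0.0000 vs cont=0.0000 → 0.0000 [wait]  ⇒ S*(2)=-
t_1: node(1,0) S=80.9904 payoff=0.0000 vs cont=12.7353 → 12.7353 [wait]  node(1,1) S=132.6237 payoff=0.0000 vs cont=2.4316 → 2.4316 [wait]  ⇒ S*(1)=-
t_0: node(0,0) S=103.6400 payoff=0.0000 vs cont=7.7758 → 7.7758 [wait]  ⇒ S*(0)=-

price = 7.7758
boundary = - - - 49.4591
tree:
7.7758
12.7353 2.4316
20.2616 4.6558 0.0000
30.9009 8.9147 0.0000 0.0000
41.7097 17.0693 0.0000 0.0000 0.0000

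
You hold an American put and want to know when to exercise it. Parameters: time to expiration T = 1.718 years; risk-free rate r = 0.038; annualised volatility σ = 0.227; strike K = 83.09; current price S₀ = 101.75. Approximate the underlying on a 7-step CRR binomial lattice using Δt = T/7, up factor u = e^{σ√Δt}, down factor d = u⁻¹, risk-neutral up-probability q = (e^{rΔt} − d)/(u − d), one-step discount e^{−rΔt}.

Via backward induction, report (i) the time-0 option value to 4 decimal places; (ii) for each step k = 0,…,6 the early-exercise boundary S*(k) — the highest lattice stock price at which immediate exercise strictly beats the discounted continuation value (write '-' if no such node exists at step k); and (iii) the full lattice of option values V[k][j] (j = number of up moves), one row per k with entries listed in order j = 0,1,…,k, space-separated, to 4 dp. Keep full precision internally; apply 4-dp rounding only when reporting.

price = 2.9333
boundary = - - - - 64.8897 57.9877 64.8897
tree:
2.9333
4.8543 1.1667
7.8199 2.1330 0.2726
12.1833 3.8285 0.5655 0.0000
18.2003 6.7047 1.1732 0.0000 0.0000
25.1023 11.3414 2.4340 0.0000 0.0000 0.0000
31.2701 18.2003 5.0498 0.0000 0.0000 0.0000 0.0000
36.7819 25.1023 10.4768 0.0000 0.0000 0.0000 0.0000 0.0000

Δt=0.24543, u=1.11902, d=0.89364, q=0.51349, disc=e^(-rΔt)=0.99072
k=7 terminal: V=max(K-S,0) → 36.7819 25.1023 10.4768 0.0000 0.0000 0.0000 0.0000 0.0000
k=6: j=0 S=51.8199 intr=31.2701 cont=30.4988 V=31.2701[EX]; j=1 S=64.8897 intr=18.2003 cont=17.4290 V=18.2003[EX]; j=2 S=81.2559 intr=1.8341 cont=5.0498 V=5.0498[hold]; j=3 S=101.7500 intr=0.0000 cont=0.0000 V=0.0000[hold]; j=4 S=127.4130 intr=0.0000 cont=0.0000 V=0.0000[hold]; j=5 S=159.5486 intr=0.0000 cont=0.0000 V=0.0000[hold]; j=6 S=199.7894 intr=0.0000 cont=0.0000 V=0.0000[hold]  S*(6)=64.8897
k=5: j=0 S=57.9877 intr=25.1023 cont=24.3310 V=25.1023[EX]; j=1 S=72.6132 intr=10.4768 cont=11.3414 V=11.3414[hold]; j=2 S=90.9274 intr=0.0000 cont=2.4340 V=2.4340[hold]; j=3 S=113.8608 intr=0.0000 cont=0.0000 V=0.0000[hold]; j=4 S=142.5783 intr=0.0000 cont=0.0000 V=0.0000[hold]; j=5 S=178.5389 intr=0.0000 cont=0.0000 V=0.0000[hold]  S*(5)=57.9877
k=4: j=0 S=64.8897 intr=18.2003 cont=17.8688 V=18.2003[EX]; j=1 S=81.2559 intr=1.8341 cont=6.7047 V=6.7047[hold]; j=2 S=101.7500 intr=0.0000 cont=1.1732 V=1.1732[hold]; j=3 S=127.4130 intr=0.0000 cont=0.0000 V=0.0000[hold]; j=4 S=159.5486 intr=0.0000 cont=0.0000 V=0.0000[hold]  S*(4)=64.8897
k=3: j=0 S=72.6132 intr=10.4768 cont=12.1833 V=12.1833[hold]; j=1 S=90.9274 intr=0.0000 cont=3.8285 V=3.8285[hold]; j=2 S=113.8608 intr=0.0000 cont=0.5655 V=0.5655[hold]; j=3 S=142.5783 intr=0.0000 cont=0.0000 V=0.0000[hold]  S*(3)=-
k=2: j=0 S=81.2559 intr=1.8341 cont=7.8199 V=7.8199[hold]; j=1 S=101.7500 intr=0.0000 cont=2.1330 V=2.1330[hold]; j=2 S=127.4130 intr=0.0000 cont=0.2726 V=0.2726[hold]  S*(2)=-
k=1: j=0 S=90.9274 intr=0.0000 cont=4.8543 V=4.8543[hold]; j=1 S=113.8608 intr=0.0000 cont=1.1667 V=1.1667[hold]  S*(1)=-
k=0: j=0 S=101.7500 intr=0.0000 cont=2.9333 V=2.9333[hold]  S*(0)=-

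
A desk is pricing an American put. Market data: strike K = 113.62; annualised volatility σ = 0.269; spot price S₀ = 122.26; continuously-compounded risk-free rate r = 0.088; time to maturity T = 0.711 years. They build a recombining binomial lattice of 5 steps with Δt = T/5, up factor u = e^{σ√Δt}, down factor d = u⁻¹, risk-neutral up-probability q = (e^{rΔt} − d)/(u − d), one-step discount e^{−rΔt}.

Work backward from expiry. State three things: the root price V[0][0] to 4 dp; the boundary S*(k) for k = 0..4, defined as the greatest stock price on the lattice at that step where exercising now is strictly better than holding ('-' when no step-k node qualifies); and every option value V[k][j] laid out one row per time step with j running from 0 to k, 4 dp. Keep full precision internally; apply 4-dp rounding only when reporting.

Δt=0.14220  u=1.10676  d=0.90354  q=0.53662  discount=0.98756
step 5 (expiry): payoffs max(K−S,0) = 39.9969 23.4375 3.1536 0.0000 0.0000 0.0000
step 4: (k=4,j=0): S=81.4832, (K−S)⁺=32.1368, hold=30.7239 ⇒ V=32.1368 exercise | (k=4,j=1): S=99.8105, (K−S)⁺=13.8095, hold=12.3966 ⇒ V=13.8095 exercise | (k=4,j=2): S=122.2600, (K−S)⁺=0.0000, hold=1.4431 ⇒ V=1.4431 continue | (k=4,j=3): S=149.7589, (K−S)⁺=0.0000, hold=0.0000 ⇒ V=0.0000 continue | (k=4,j=4): S=183.4429, (K−S)⁺=0.0000, hold=0.0000 ⇒ V=0.0000 continue  boundary S*=99.8105
step 3: (k=3,j=0): S=90.1825, (K−S)⁺=23.4375, hold=22.0246 ⇒ V=23.4375 exercise | (k=3,j=1): S=110.4664, (K−S)⁺=3.1536, hold=7.0842 ⇒ V=7.0842 continue | (k=3,j=2): S=135.3127, (K−S)⁺=0.0000, hold=0.6604 ⇒ V=0.6604 continue | (k=3,j=3): S=165.7474, (K−S)⁺=0.0000, hold=0.0000 ⇒ V=0.0000 continue  boundary S*=90.1825
step 2: (k=2,j=0): S=99.8105, (K−S)⁺=13.8095, hold=14.4796 ⇒ V=14.4796 continue | (k=2,j=1): S=122.2600, (K−S)⁺=0.0000, hold=3.5918 ⇒ V=3.5918 continue | (k=2,j=2): S=149.7589, (K−S)⁺=0.0000, hold=0.3022 ⇒ V=0.3022 continue  boundary S*=-
step 1: (k=1,j=0): S=110.4664, (K−S)⁺=3.1536, hold=8.5295 ⇒ V=8.5295 continue | (k=1,j=1): S=135.3127, (K−S)⁺=0.0000, hold=1.8038 ⇒ V=1.8038 continue  boundary S*=-
step 0: (k=0,j=0): S=122.2600, (K−S)⁺=0.0000, hold=4.8592 ⇒ V=4.8592 continue  boundary S*=-

price = 4.8592
boundary = - - - 90.1825 99.8105
tree:
4.8592
8.5295 1.8038
14.4796 3.5918 0.3022
23.4375 7.0842 0.6604 0.0000
32.1368 13.8095 1.4431 0.0000 0.0000
39.9969 23.4375 3.1536 0.0000 0.0000 0.0000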